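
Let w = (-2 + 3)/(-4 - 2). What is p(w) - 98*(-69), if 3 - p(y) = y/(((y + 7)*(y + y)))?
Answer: 277362/41 ≈ 6764.9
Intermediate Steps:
w = -1/6 (w = 1/(-6) = 1*(-1/6) = -1/6 ≈ -0.16667)
p(y) = 3 - 1/(2*(7 + y)) (p(y) = 3 - y/((y + 7)*(y + y)) = 3 - y/((7 + y)*(2*y)) = 3 - y/(2*y*(7 + y)) = 3 - y*1/(2*y*(7 + y)) = 3 - 1/(2*(7 + y)))
p(w) - 98*(-69) = (41 + 6*(-1/6))/(2*(7 - 1/6)) - 98*(-69) = (41 - 1)/(2*(41/6)) + 6762 = (1/2)*(6/41)*40 + 6762 = 120/41 + 6762 = 277362/41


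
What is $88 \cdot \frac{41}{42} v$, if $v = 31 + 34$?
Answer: $\frac{117260}{21} \approx 5583.8$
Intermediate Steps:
$v = 65$
$88 \cdot \frac{41}{42} v = 88 \cdot \frac{41}{42} \cdot 65 = \frac{1804}{21} \cdot 65 = \frac{117260}{21}$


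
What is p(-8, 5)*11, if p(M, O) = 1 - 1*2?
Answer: -11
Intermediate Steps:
p(M, O) = -1 (p(M, O) = 1 - 2 = -1)
p(-8, 5)*11 = -1*11 = -11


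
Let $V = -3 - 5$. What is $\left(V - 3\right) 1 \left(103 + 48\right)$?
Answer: $-1661$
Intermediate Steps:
$V = -8$ ($V = -3 - 5 = -8$)
$\left(V - 3\right) 1 \left(103 + 48\right) = \left(-8 - 3\right) 1 \left(103 + 48\right) = \left(-11\right) 1 \cdot 151 = \left(-11\right) 151 = -1661$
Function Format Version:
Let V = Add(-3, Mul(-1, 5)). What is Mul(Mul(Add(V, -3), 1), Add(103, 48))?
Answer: -1661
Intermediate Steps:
V = -8 (V = Add(-3, -5) = -8)
Mul(Mul(Add(V, -3), 1), Add(103, 48)) = Mul(Mul(Add(-8, -3), 1), Add(103, 48)) = Mul(Mul(-11, 1), 151) = Mul(-11, 151) = -1661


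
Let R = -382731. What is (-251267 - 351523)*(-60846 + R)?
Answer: 267383779830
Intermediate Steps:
(-251267 - 351523)*(-60846 + R) = (-251267 - 351523)*(-60846 - 382731) = -602790*(-443577) = 267383779830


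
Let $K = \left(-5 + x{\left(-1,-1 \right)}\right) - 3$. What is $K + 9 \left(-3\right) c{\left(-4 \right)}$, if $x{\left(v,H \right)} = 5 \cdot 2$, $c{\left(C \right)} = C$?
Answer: $110$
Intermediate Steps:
$x{\left(v,H \right)} = 10$
$K = 2$ ($K = \left(-5 + 10\right) - 3 = 5 - 3 = 2$)
$K + 9 \left(-3\right) c{\left(-4 \right)} = 2 + 9 \left(-3\right) \left(-4\right) = 2 - -108 = 2 + 108 = 110$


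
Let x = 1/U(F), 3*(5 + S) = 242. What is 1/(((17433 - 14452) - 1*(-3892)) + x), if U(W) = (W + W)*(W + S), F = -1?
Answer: 448/3079101 ≈ 0.00014550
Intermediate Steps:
S = 227/3 (S = -5 + (1/3)*242 = -5 + 242/3 = 227/3 ≈ 75.667)
U(W) = 2*W*(227/3 + W) (U(W) = (W + W)*(W + 227/3) = (2*W)*(227/3 + W) = 2*W*(227/3 + W))
x = -3/448 (x = 1/((2/3)*(-1)*(227 + 3*(-1))) = 1/((2/3)*(-1)*(227 - 3)) = 1/((2/3)*(-1)*224) = 1/(-448/3) = -3/448 ≈ -0.0066964)
1/(((17433 - 14452) - 1*(-3892)) + x) = 1/(((17433 - 14452) - 1*(-3892)) - 3/448) = 1/((2981 + 3892) - 3/448) = 1/(6873 - 3/448) = 1/(3079101/448) = 448/3079101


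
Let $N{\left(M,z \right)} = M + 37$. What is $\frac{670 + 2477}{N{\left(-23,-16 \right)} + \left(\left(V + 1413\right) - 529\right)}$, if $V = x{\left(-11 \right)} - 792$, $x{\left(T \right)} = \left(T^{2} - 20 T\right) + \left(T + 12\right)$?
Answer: $\frac{3147}{448} \approx 7.0246$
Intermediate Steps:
$x{\left(T \right)} = 12 + T^{2} - 19 T$ ($x{\left(T \right)} = \left(T^{2} - 20 T\right) + \left(12 + T\right) = 12 + T^{2} - 19 T$)
$N{\left(M,z \right)} = 37 + M$
$V = -450$ ($V = \left(12 + \left(-11\right)^{2} - -209\right) - 792 = \left(12 + 121 + 209\right) - 792 = 342 - 792 = -450$)
$\frac{670 + 2477}{N{\left(-23,-16 \right)} + \left(\left(V + 1413\right) - 529\right)} = \frac{670 + 2477}{\left(37 - 23\right) + \left(\left(-450 + 1413\right) - 529\right)} = \frac{3147}{14 + \left(963 - 529\right)} = \frac{3147}{14 + 434} = \frac{3147}{448}$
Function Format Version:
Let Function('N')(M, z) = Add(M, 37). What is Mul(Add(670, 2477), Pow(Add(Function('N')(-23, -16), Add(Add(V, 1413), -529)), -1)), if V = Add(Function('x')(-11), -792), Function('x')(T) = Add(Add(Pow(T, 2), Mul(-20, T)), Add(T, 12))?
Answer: Rational(3147, 448) ≈ 7.0246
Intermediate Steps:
Function('x')(T) = Add(12, Pow(T, 2), Mul(-19, T)) (Function('x')(T) = Add(Add(Pow(T, 2), Mul(-20, T)), Add(12, T)) = Add(12, Pow(T, 2), Mul(-19, T)))
Function('N')(M, z) = Add(37, M)
V = -450 (V = Add(Add(12, Pow(-11, 2), Mul(-19, -11)), -792) = Add(Add(12, 121, 209), -792) = Add(342, -792) = -450)
Mul(Add(670, 2477), Pow(Add(Function('N')(-23, -16), Add(Add(V, 1413), -529)), -1)) = Mul(Add(670, 2477), Pow(Add(Add(37, -23), Add(Add(-450, 1413), -529)), -1)) = Mul(3147, Pow(Add(14, Add(963, -529)), -1)) = Mul(3147, Pow(Add(14, 434), -1)) = Mul(3147, Pow(448, -1)) = Mul(3147, Rational(1, 448)) = Rational(3147, 448)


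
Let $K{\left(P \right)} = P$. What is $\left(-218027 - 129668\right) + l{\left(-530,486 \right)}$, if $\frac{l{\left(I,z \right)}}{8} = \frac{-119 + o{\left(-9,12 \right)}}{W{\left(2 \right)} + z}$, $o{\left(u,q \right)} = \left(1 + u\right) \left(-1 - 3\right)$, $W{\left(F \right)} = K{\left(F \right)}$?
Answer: $- \frac{21209482}{61} \approx -3.477 \cdot 10^{5}$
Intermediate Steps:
$W{\left(F \right)} = F$
$o{\left(u,q \right)} = -4 - 4 u$ ($o{\left(u,q \right)} = \left(1 + u\right) \left(-4\right) = -4 - 4 u$)
$l{\left(I,z \right)} = - \frac{696}{2 + z}$ ($l{\left(I,z \right)} = 8 \frac{-119 - -32}{2 + z} = 8 \frac{-119 + \left(-4 + 36\right)}{2 + z} = 8 \frac{-119 + 32}{2 + z} = 8 \left(- \frac{87}{2 + z}\right) = - \frac{696}{2 + z}$)
$\left(-218027 - 129668\right) + l{\left(-530,486 \right)} = \left(-218027 - 129668\right) - \frac{696}{2 + 486} = -347695 - \frac{696}{488} = -347695 - \frac{87}{61} = - \frac{21209482}{61}$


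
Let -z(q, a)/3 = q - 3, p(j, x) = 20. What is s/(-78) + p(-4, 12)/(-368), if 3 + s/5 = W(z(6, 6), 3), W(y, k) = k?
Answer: -5/92 ≈ -0.054348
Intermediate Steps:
z(q, a) = 9 - 3*q (z(q, a) = -3*(q - 3) = -3*(-3 + q) = 9 - 3*q)
s = 0 (s = -15 + 5*3 = -15 + 15 = 0)
s/(-78) + p(-4, 12)/(-368) = 0/(-78) + 20/(-368) = 0*(-1/78) + 20*(-1/368) = 0 - 5/92 = -5/92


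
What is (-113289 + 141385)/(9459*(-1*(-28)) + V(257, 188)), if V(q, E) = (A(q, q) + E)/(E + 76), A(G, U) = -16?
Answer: 1854336/17480275 ≈ 0.10608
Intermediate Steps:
V(q, E) = (-16 + E)/(76 + E) (V(q, E) = (-16 + E)/(E + 76) = (-16 + E)/(76 + E))
(-113289 + 141385)/(9459*(-1*(-28)) + V(257, 188)) = (-113289 + 141385)/(9459*(-1*(-28)) + (-16 + 188)/(76 + 188)) = 28096/(9459*28 + 172/264) = 28096/(264852 + (1/264)*172) = 28096/(264852 + 43/66) = 28096/(17480275/66) = 28096*(66/17480275) = 1854336/17480275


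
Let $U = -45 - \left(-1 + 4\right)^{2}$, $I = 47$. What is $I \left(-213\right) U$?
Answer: $540594$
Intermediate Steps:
$U = -54$ ($U = -45 - 3^{2} = -45 - 9 = -54$)
$I \left(-213\right) U = 47 \left(-213\right) \left(-54\right) = \left(-10011\right) \left(-54\right) = 540594$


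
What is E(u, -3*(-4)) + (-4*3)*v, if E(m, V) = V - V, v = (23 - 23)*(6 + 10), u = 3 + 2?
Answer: 0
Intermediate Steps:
u = 5
v = 0 (v = 0*16 = 0)
E(m, V) = 0
E(u, -3*(-4)) + (-4*3)*v = 0 - 4*3*0 = 0 - 12*0 = 0 + 0 = 0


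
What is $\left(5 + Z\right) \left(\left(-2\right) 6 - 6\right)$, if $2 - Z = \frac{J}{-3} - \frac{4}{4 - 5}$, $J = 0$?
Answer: $-54$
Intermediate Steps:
$Z = -2$ ($Z = 2 - \left(\frac{0}{-3} - \frac{4}{4 - 5}\right) = 2 - \left(0 \left(- \frac{1}{3}\right) - \frac{4}{-1}\right) = 2 - \left(0 - -4\right) = 2 - \left(0 + 4\right) = 2 - 4 = -2$)
$\left(5 + Z\right) \left(\left(-2\right) 6 - 6\right) = \left(5 - 2\right) \left(\left(-2\right) 6 - 6\right) = 3 \left(-12 - 6\right) = 3 \left(-18\right) = -54$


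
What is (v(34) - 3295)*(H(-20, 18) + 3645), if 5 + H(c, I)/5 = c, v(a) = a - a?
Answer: -11598400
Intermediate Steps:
v(a) = 0
H(c, I) = -25 + 5*c
(v(34) - 3295)*(H(-20, 18) + 3645) = (0 - 3295)*((-25 + 5*(-20)) + 3645) = -3295*((-25 - 100) + 3645) = -3295*(-125 + 3645) = -3295*3520 = -11598400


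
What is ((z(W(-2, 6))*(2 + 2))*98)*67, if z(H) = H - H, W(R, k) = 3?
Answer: 0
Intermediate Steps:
z(H) = 0
((z(W(-2, 6))*(2 + 2))*98)*67 = ((0*(2 + 2))*98)*67 = ((0*4)*98)*67 = (0*98)*67 = 0*67 = 0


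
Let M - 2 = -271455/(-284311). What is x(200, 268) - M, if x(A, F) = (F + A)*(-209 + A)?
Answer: -1198358009/284311 ≈ -4215.0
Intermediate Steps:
M = 840077/284311 (M = 2 - 271455/(-284311) = 2 - 271455*(-1/284311) = 2 + 271455/284311 = 840077/284311 ≈ 2.9548)
x(A, F) = (-209 + A)*(A + F) (x(A, F) = (A + F)*(-209 + A) = (-209 + A)*(A + F))
x(200, 268) - M = (200² - 209*200 - 209*268 + 200*268) - 1*840077/284311 = (40000 - 41800 - 56012 + 53600) - 840077/284311 = -4212 - 840077/284311 = -1198358009/284311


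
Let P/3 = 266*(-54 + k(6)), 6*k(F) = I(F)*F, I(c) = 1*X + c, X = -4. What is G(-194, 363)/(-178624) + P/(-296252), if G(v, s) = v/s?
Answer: 30575901805/218285583648 ≈ 0.14007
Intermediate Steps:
I(c) = -4 + c (I(c) = 1*(-4) + c = -4 + c)
k(F) = F*(-4 + F)/6 (k(F) = ((-4 + F)*F)/6 = (F*(-4 + F))/6 = F*(-4 + F)/6)
P = -41496 (P = 3*(266*(-54 + (1/6)*6*(-4 + 6))) = 3*(266*(-54 + (1/6)*6*2)) = 3*(266*(-54 + 2)) = 3*(266*(-52)) = 3*(-13832) = -41496)
G(-194, 363)/(-178624) + P/(-296252) = -194/363/(-178624) - 41496/(-296252) = -194*1/363*(-1/178624) - 41496*(-1/296252) = -194/363*(-1/178624) + 10374/74063 = 97/32420256 + 10374/74063 = 30575901805/218285583648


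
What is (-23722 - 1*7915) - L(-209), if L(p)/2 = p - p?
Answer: -31637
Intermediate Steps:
L(p) = 0 (L(p) = 2*(p - p) = 2*0 = 0)
(-23722 - 1*7915) - L(-209) = (-23722 - 1*7915) - 1*0 = (-23722 - 7915) + 0 = -31637 + 0 = -31637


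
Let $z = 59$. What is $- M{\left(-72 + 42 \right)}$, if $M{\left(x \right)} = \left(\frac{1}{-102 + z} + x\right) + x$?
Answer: $\frac{2581}{43} \approx 60.023$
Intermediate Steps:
$M{\left(x \right)} = - \frac{1}{43} + 2 x$ ($M{\left(x \right)} = \left(\frac{1}{-102 + 59} + x\right) + x = \left(\frac{1}{-43} + x\right) + x = \left(- \frac{1}{43} + x\right) + x = - \frac{1}{43} + 2 x$)
$- M{\left(-72 + 42 \right)} = - (- \frac{1}{43} + 2 \left(-72 + 42\right)) = - (- \frac{1}{43} + 2 \left(-30\right)) = - (- \frac{1}{43} - 60) = \left(-1\right) \left(- \frac{2581}{43}\right) = \frac{2581}{43}$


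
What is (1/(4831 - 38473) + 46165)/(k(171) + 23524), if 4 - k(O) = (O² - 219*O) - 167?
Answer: 1553082929/1073280726 ≈ 1.4470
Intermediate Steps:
k(O) = 171 - O² + 219*O (k(O) = 4 - ((O² - 219*O) - 167) = 4 - (-167 + O² - 219*O) = 4 + (167 - O² + 219*O) = 171 - O² + 219*O)
(1/(4831 - 38473) + 46165)/(k(171) + 23524) = (1/(4831 - 38473) + 46165)/((171 - 1*171² + 219*171) + 23524) = (1/(-33642) + 46165)/((171 - 1*29241 + 37449) + 23524) = (-1/33642 + 46165)/((171 - 29241 + 37449) + 23524) = 1553082929/(33642*(8379 + 23524)) = (1553082929/33642)/31903 = (1553082929/33642)*(1/31903) = 1553082929/1073280726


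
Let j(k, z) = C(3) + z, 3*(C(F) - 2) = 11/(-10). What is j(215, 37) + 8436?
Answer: 254239/30 ≈ 8474.6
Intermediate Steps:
C(F) = 49/30 (C(F) = 2 + (11/(-10))/3 = 2 + (11*(-⅒))/3 = 2 + (⅓)*(-11/10) = 2 - 11/30 = 49/30)
j(k, z) = 49/30 + z
j(215, 37) + 8436 = (49/30 + 37) + 8436 = 1159/30 + 8436 = 254239/30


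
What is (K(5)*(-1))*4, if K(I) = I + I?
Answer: -40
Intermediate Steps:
K(I) = 2*I
(K(5)*(-1))*4 = ((2*5)*(-1))*4 = (10*(-1))*4 = -10*4 = -40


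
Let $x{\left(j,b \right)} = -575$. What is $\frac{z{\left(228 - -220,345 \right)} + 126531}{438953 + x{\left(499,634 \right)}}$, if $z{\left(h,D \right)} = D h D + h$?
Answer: $\frac{53450179}{438378} \approx 121.93$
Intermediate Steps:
$z{\left(h,D \right)} = h + h D^{2}$ ($z{\left(h,D \right)} = h D^{2} + h = h + h D^{2}$)
$\frac{z{\left(228 - -220,345 \right)} + 126531}{438953 + x{\left(499,634 \right)}} = \frac{\left(228 - -220\right) \left(1 + 345^{2}\right) + 126531}{438953 - 575} = \frac{\left(228 + 220\right) \left(1 + 119025\right) + 126531}{438378} = \left(448 \cdot 119026 + 126531\right) \frac{1}{438378} = \left(53323648 + 126531\right) \frac{1}{438378} = 53450179 \cdot \frac{1}{438378} = \frac{53450179}{438378}$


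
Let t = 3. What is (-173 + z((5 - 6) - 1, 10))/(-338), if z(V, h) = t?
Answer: 85/169 ≈ 0.50296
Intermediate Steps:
z(V, h) = 3
(-173 + z((5 - 6) - 1, 10))/(-338) = (-173 + 3)/(-338) = -1/338*(-170) = 85/169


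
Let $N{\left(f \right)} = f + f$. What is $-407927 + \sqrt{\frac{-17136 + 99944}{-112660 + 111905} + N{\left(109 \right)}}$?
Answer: $-407927 + \frac{\sqrt{61745410}}{755} \approx -4.0792 \cdot 10^{5}$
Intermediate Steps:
$N{\left(f \right)} = 2 f$
$-407927 + \sqrt{\frac{-17136 + 99944}{-112660 + 111905} + N{\left(109 \right)}} = -407927 + \sqrt{\frac{-17136 + 99944}{-112660 + 111905} + 2 \cdot 109} = -407927 + \sqrt{\frac{82808}{-755} + 218} = -407927 + \sqrt{82808 \left(- \frac{1}{755}\right) + 218} = -407927 + \sqrt{- \frac{82808}{755} + 218} = -407927 + \sqrt{\frac{81782}{755}} = -407927 + \frac{\sqrt{61745410}}{755}$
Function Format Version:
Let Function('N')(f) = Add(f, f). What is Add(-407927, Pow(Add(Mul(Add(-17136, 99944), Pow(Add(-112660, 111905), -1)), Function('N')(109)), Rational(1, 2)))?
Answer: Add(-407927, Mul(Rational(1, 755), Pow(61745410, Rational(1, 2)))) ≈ -4.0792e+5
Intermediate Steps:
Function('N')(f) = Mul(2, f)
Add(-407927, Pow(Add(Mul(Add(-17136, 99944), Pow(Add(-112660, 111905), -1)), Function('N')(109)), Rational(1, 2))) = Add(-407927, Pow(Add(Mul(Add(-17136, 99944), Pow(Add(-112660, 111905), -1)), Mul(2, 109)), Rational(1, 2))) = Add(-407927, Pow(Add(Mul(82808, Pow(-755, -1)), 218), Rational(1, 2))) = Add(-407927, Pow(Add(Mul(82808, Rational(-1, 755)), 218), Rational(1, 2))) = Add(-407927, Pow(Add(Rational(-82808, 755), 218), Rational(1, 2))) = Add(-407927, Pow(Rational(81782, 755), Rational(1, 2))) = Add(-407927, Mul(Rational(1, 755), Pow(61745410, Rational(1, 2))))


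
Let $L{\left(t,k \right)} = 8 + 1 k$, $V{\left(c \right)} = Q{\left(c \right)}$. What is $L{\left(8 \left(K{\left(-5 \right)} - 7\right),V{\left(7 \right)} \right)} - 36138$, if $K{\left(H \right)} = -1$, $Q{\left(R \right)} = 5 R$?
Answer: $-36095$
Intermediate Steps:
$V{\left(c \right)} = 5 c$
$L{\left(t,k \right)} = 8 + k$
$L{\left(8 \left(K{\left(-5 \right)} - 7\right),V{\left(7 \right)} \right)} - 36138 = \left(8 + 5 \cdot 7\right) - 36138 = \left(8 + 35\right) - 36138 = 43 - 36138 = -36095$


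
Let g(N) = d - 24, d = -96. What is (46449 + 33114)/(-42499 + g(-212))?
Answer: -79563/42619 ≈ -1.8668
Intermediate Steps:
g(N) = -120 (g(N) = -96 - 24 = -120)
(46449 + 33114)/(-42499 + g(-212)) = (46449 + 33114)/(-42499 - 120) = 79563/(-42619) = 79563*(-1/42619) = -79563/42619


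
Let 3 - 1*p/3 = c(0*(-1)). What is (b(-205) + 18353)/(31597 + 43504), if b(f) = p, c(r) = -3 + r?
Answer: 18371/75101 ≈ 0.24462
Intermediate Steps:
p = 18 (p = 9 - 3*(-3 + 0*(-1)) = 9 - 3*(-3 + 0) = 9 - 3*(-3) = 9 + 9 = 18)
b(f) = 18
(b(-205) + 18353)/(31597 + 43504) = (18 + 18353)/(31597 + 43504) = 18371/75101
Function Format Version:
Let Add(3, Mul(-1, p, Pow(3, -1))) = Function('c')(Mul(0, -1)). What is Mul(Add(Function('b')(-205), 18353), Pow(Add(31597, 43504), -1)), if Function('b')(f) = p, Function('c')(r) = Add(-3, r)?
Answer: Rational(18371, 75101) ≈ 0.24462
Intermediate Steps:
p = 18 (p = Add(9, Mul(-3, Add(-3, Mul(0, -1)))) = Add(9, Mul(-3, Add(-3, 0))) = Add(9, Mul(-3, -3)) = Add(9, 9) = 18)
Function('b')(f) = 18
Mul(Add(Function('b')(-205), 18353), Pow(Add(31597, 43504), -1)) = Mul(Add(18, 18353), Pow(Add(31597, 43504), -1)) = Mul(18371, Pow(75101, -1)) = Mul(18371, Rational(1, 75101)) = Rational(18371, 75101)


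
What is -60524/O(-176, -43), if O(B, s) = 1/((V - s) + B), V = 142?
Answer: -544716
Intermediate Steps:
O(B, s) = 1/(142 + B - s) (O(B, s) = 1/((142 - s) + B) = 1/(142 + B - s))
-60524/O(-176, -43) = -60524/(1/(142 - 176 - 1*(-43))) = -60524/(1/(142 - 176 + 43)) = -60524/(1/9) = -60524/1/9 = -60524*9 = -544716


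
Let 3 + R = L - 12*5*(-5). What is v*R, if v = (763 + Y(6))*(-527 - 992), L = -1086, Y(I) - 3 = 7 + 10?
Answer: 938418453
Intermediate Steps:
Y(I) = 20 (Y(I) = 3 + (7 + 10) = 3 + 17 = 20)
v = -1189377 (v = (763 + 20)*(-527 - 992) = 783*(-1519) = -1189377)
R = -789 (R = -3 + (-1086 - 12*5*(-5)) = -3 + (-1086 - 60*(-5)) = -3 + (-1086 + 300) = -3 - 786 = -789)
v*R = -1189377*(-789) = 938418453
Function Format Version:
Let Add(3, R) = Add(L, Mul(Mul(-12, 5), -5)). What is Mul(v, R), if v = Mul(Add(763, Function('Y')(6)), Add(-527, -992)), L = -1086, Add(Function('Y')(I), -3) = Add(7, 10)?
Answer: 938418453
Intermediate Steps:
Function('Y')(I) = 20 (Function('Y')(I) = Add(3, Add(7, 10)) = Add(3, 17) = 20)
v = -1189377 (v = Mul(Add(763, 20), Add(-527, -992)) = Mul(783, -1519) = -1189377)
R = -789 (R = Add(-3, Add(-1086, Mul(Mul(-12, 5), -5))) = Add(-3, Add(-1086, Mul(-60, -5))) = Add(-3, Add(-1086, 300)) = Add(-3, -786) = -789)
Mul(v, R) = Mul(-1189377, -789) = 938418453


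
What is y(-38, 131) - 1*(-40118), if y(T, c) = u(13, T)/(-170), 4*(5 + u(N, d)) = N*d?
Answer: 13640377/340 ≈ 40119.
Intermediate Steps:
u(N, d) = -5 + N*d/4 (u(N, d) = -5 + (N*d)/4 = -5 + N*d/4)
y(T, c) = 1/34 - 13*T/680 (y(T, c) = (-5 + (¼)*13*T)/(-170) = (-5 + 13*T/4)*(-1/170) = 1/34 - 13*T/680)
y(-38, 131) - 1*(-40118) = (1/34 - 13/680*(-38)) - 1*(-40118) = (1/34 + 247/340) + 40118 = 257/340 + 40118 = 13640377/340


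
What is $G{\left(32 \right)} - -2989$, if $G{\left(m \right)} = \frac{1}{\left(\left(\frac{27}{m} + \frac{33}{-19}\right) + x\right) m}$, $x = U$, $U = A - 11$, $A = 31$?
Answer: $\frac{34723232}{11617} \approx 2989.0$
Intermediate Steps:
$U = 20$ ($U = 31 - 11 = 20$)
$x = 20$
$G{\left(m \right)} = \frac{1}{m \left(\frac{347}{19} + \frac{27}{m}\right)}$ ($G{\left(m \right)} = \frac{1}{\left(\left(\frac{27}{m} + \frac{33}{-19}\right) + 20\right) m} = \frac{1}{\left(\left(\frac{27}{m} + 33 \left(- \frac{1}{19}\right)\right) + 20\right) m} = \frac{1}{\left(\left(\frac{27}{m} - \frac{33}{19}\right) + 20\right) m} = \frac{1}{\left(\left(- \frac{33}{19} + \frac{27}{m}\right) + 20\right) m} = \frac{1}{\left(\frac{347}{19} + \frac{27}{m}\right) m} = \frac{1}{m \left(\frac{347}{19} + \frac{27}{m}\right)}$)
$G{\left(32 \right)} - -2989 = \frac{19}{513 + 347 \cdot 32} - -2989 = \frac{19}{513 + 11104} + 2989 = \frac{19}{11617} + 2989 = \frac{34723232}{11617}$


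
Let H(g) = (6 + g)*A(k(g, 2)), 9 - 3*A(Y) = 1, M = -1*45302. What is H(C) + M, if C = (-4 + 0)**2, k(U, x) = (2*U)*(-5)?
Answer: -135730/3 ≈ -45243.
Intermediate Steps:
k(U, x) = -10*U
M = -45302
A(Y) = 8/3 (A(Y) = 3 - 1/3*1 = 3 - 1/3 = 8/3)
C = 16 (C = (-4)**2 = 16)
H(g) = 16 + 8*g/3 (H(g) = (6 + g)*(8/3) = 16 + 8*g/3)
H(C) + M = (16 + (8/3)*16) - 45302 = (16 + 128/3) - 45302 = 176/3 - 45302 = -135730/3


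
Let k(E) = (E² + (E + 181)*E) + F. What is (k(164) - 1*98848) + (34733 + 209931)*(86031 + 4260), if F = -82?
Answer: 22090941770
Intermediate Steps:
k(E) = -82 + E² + E*(181 + E) (k(E) = (E² + (E + 181)*E) - 82 = (E² + (181 + E)*E) - 82 = (E² + E*(181 + E)) - 82 = -82 + E² + E*(181 + E))
(k(164) - 1*98848) + (34733 + 209931)*(86031 + 4260) = ((-82 + 2*164² + 181*164) - 1*98848) + (34733 + 209931)*(86031 + 4260) = ((-82 + 2*26896 + 29684) - 98848) + 244664*90291 = ((-82 + 53792 + 29684) - 98848) + 22090957224 = (83394 - 98848) + 22090957224 = -15454 + 22090957224 = 22090941770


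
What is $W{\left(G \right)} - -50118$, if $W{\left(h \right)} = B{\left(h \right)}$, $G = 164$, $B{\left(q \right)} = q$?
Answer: $50282$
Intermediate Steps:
$W{\left(h \right)} = h$
$W{\left(G \right)} - -50118 = 164 - -50118 = 164 + 50118 = 50282$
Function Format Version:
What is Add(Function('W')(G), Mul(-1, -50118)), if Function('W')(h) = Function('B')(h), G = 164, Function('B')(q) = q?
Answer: 50282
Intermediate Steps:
Function('W')(h) = h
Add(Function('W')(G), Mul(-1, -50118)) = Add(164, Mul(-1, -50118)) = Add(164, 50118) = 50282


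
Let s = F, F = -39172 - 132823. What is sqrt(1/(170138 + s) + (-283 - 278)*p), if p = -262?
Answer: sqrt(506859929061)/1857 ≈ 383.38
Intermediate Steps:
F = -171995
s = -171995
sqrt(1/(170138 + s) + (-283 - 278)*p) = sqrt(1/(170138 - 171995) + (-283 - 278)*(-262)) = sqrt(1/(-1857) - 561*(-262)) = sqrt(-1/1857 + 146982) = sqrt(272945573/1857) = sqrt(506859929061)/1857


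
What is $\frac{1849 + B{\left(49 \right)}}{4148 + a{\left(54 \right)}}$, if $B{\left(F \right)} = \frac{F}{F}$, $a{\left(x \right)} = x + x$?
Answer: $\frac{925}{2128} \approx 0.43468$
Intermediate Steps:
$a{\left(x \right)} = 2 x$
$B{\left(F \right)} = 1$
$\frac{1849 + B{\left(49 \right)}}{4148 + a{\left(54 \right)}} = \frac{1849 + 1}{4148 + 2 \cdot 54} = \frac{1850}{4148 + 108} = \frac{1850}{4256} = 1850 \cdot \frac{1}{4256} = \frac{925}{2128}$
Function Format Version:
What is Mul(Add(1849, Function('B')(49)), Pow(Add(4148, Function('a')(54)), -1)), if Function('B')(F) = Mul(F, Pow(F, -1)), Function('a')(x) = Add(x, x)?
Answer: Rational(925, 2128) ≈ 0.43468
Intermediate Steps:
Function('a')(x) = Mul(2, x)
Function('B')(F) = 1
Mul(Add(1849, Function('B')(49)), Pow(Add(4148, Function('a')(54)), -1)) = Mul(Add(1849, 1), Pow(Add(4148, Mul(2, 54)), -1)) = Mul(1850, Pow(Add(4148, 108), -1)) = Mul(1850, Pow(4256, -1)) = Mul(1850, Rational(1, 4256)) = Rational(925, 2128)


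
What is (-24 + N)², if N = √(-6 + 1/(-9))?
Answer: (72 - I*√55)²/9 ≈ 569.89 - 118.66*I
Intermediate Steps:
N = I*√55/3 (N = √(-6 - ⅑) = √(-55/9) = I*√55/3 ≈ 2.4721*I)
(-24 + N)² = (-24 + I*√55/3)²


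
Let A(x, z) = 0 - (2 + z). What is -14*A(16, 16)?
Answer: 252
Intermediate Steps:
A(x, z) = -2 - z (A(x, z) = 0 + (-2 - z) = -2 - z)
-14*A(16, 16) = -14*(-2 - 1*16) = -14*(-2 - 16) = -14*(-18) = 252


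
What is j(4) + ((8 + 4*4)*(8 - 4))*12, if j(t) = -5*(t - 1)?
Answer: 1137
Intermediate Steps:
j(t) = 5 - 5*t (j(t) = -5*(-1 + t) = 5 - 5*t)
j(4) + ((8 + 4*4)*(8 - 4))*12 = (5 - 5*4) + ((8 + 4*4)*(8 - 4))*12 = (5 - 20) + ((8 + 16)*4)*12 = -15 + (24*4)*12 = -15 + 96*12 = -15 + 1152 = 1137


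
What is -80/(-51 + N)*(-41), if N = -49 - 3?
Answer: -3280/103 ≈ -31.845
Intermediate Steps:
N = -52
-80/(-51 + N)*(-41) = -80/(-51 - 52)*(-41) = -80/(-103)*(-41) = -80*(-1/103)*(-41) = (80/103)*(-41) = -3280/103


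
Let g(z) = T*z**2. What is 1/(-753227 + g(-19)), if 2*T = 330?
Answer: -1/693662 ≈ -1.4416e-6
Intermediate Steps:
T = 165 (T = (1/2)*330 = 165)
g(z) = 165*z**2
1/(-753227 + g(-19)) = 1/(-753227 + 165*(-19)**2) = 1/(-753227 + 165*361) = 1/(-753227 + 59565) = 1/(-693662) = -1/693662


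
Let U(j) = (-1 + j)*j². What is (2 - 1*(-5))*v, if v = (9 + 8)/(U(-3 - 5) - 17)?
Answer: -119/593 ≈ -0.20067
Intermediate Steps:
U(j) = j²*(-1 + j)
v = -17/593 (v = (9 + 8)/((-3 - 5)²*(-1 + (-3 - 5)) - 17) = 17/((-8)²*(-1 - 8) - 17) = 17/(64*(-9) - 17) = 17/(-576 - 17) = 17/(-593) = 17*(-1/593) = -17/593 ≈ -0.028668)
(2 - 1*(-5))*v = (2 - 1*(-5))*(-17/593) = (2 + 5)*(-17/593) = 7*(-17/593) = -119/593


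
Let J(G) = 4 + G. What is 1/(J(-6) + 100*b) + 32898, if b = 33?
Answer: 108497605/3298 ≈ 32898.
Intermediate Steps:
1/(J(-6) + 100*b) + 32898 = 1/((4 - 6) + 100*33) + 32898 = 1/(-2 + 3300) + 32898 = 1/3298 + 32898 = 108497605/3298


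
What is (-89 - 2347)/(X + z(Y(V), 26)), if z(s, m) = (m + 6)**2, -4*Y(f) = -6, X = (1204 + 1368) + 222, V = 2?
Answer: -1218/1909 ≈ -0.63803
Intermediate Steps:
X = 2794 (X = 2572 + 222 = 2794)
Y(f) = 3/2 (Y(f) = -1/4*(-6) = 3/2)
z(s, m) = (6 + m)**2
(-89 - 2347)/(X + z(Y(V), 26)) = (-89 - 2347)/(2794 + (6 + 26)**2) = -2436/(2794 + 32**2) = -2436/(2794 + 1024) = -2436/3818 = -2436*1/3818 = -1218/1909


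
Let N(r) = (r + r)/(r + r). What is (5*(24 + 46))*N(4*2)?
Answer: 350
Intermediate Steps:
N(r) = 1 (N(r) = (2*r)/((2*r)) = (2*r)*(1/(2*r)) = 1)
(5*(24 + 46))*N(4*2) = (5*(24 + 46))*1 = (5*70)*1 = 350*1 = 350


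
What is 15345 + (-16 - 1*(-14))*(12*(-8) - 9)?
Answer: 15555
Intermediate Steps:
15345 + (-16 - 1*(-14))*(12*(-8) - 9) = 15345 + (-16 + 14)*(-96 - 9) = 15345 - 2*(-105) = 15345 + 210 = 15555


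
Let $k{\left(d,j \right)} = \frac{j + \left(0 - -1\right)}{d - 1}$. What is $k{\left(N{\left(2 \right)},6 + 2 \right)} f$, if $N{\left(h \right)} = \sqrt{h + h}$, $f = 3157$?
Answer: $28413$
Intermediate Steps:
$N{\left(h \right)} = \sqrt{2} \sqrt{h}$ ($N{\left(h \right)} = \sqrt{2 h} = \sqrt{2} \sqrt{h}$)
$k{\left(d,j \right)} = \frac{1 + j}{-1 + d}$ ($k{\left(d,j \right)} = \frac{j + \left(0 + 1\right)}{-1 + d} = \frac{j + 1}{-1 + d} = \frac{1 + j}{-1 + d}$)
$k{\left(N{\left(2 \right)},6 + 2 \right)} f = \frac{1 + \left(6 + 2\right)}{-1 + \sqrt{2} \sqrt{2}} \cdot 3157 = \frac{1 + 8}{-1 + 2} \cdot 3157 = 1^{-1} \cdot 9 \cdot 3157 = 1 \cdot 9 \cdot 3157 = 9 \cdot 3157 = 28413$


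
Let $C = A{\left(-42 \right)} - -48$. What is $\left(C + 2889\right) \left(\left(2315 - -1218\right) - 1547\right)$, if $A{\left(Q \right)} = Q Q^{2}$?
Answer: $-141305886$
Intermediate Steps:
$A{\left(Q \right)} = Q^{3}$
$C = -74040$ ($C = \left(-42\right)^{3} - -48 = -74088 + 48 = -74040$)
$\left(C + 2889\right) \left(\left(2315 - -1218\right) - 1547\right) = \left(-74040 + 2889\right) \left(\left(2315 - -1218\right) - 1547\right) = - 71151 \left(\left(2315 + 1218\right) - 1547\right) = - 71151 \left(3533 - 1547\right) = \left(-71151\right) 1986 = -141305886$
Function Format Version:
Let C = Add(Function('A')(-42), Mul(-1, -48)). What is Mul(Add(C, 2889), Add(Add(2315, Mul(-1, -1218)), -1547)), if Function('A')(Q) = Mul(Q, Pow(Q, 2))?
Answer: -141305886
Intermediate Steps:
Function('A')(Q) = Pow(Q, 3)
C = -74040 (C = Add(Pow(-42, 3), Mul(-1, -48)) = Add(-74088, 48) = -74040)
Mul(Add(C, 2889), Add(Add(2315, Mul(-1, -1218)), -1547)) = Mul(Add(-74040, 2889), Add(Add(2315, Mul(-1, -1218)), -1547)) = Mul(-71151, Add(Add(2315, 1218), -1547)) = Mul(-71151, Add(3533, -1547)) = Mul(-71151, 1986) = -141305886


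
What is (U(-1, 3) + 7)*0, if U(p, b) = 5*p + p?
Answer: 0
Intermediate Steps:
U(p, b) = 6*p
(U(-1, 3) + 7)*0 = (6*(-1) + 7)*0 = (-6 + 7)*0 = 1*0 = 0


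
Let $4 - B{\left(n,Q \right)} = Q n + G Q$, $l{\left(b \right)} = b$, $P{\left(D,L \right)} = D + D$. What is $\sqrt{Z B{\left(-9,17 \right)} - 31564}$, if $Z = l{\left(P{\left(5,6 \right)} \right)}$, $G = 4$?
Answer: $7 i \sqrt{626} \approx 175.14 i$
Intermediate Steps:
$P{\left(D,L \right)} = 2 D$
$Z = 10$ ($Z = 2 \cdot 5 = 10$)
$B{\left(n,Q \right)} = 4 - 4 Q - Q n$ ($B{\left(n,Q \right)} = 4 - \left(Q n + 4 Q\right) = 4 - \left(4 Q + Q n\right) = 4 - 4 Q - Q n$)
$\sqrt{Z B{\left(-9,17 \right)} - 31564} = \sqrt{10 \left(4 - 68 - 17 \left(-9\right)\right) - 31564} = \sqrt{10 \left(4 - 68 + 153\right) - 31564} = \sqrt{10 \cdot 89 - 31564} = \sqrt{890 - 31564} = \sqrt{-30674} = 7 i \sqrt{626}$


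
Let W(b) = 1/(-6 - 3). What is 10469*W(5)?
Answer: -10469/9 ≈ -1163.2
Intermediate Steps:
W(b) = -⅑ (W(b) = 1/(-9) = -⅑)
10469*W(5) = 10469*(-⅑) = -10469/9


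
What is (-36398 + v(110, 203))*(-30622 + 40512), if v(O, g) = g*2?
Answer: -355960880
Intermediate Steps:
v(O, g) = 2*g
(-36398 + v(110, 203))*(-30622 + 40512) = (-36398 + 2*203)*(-30622 + 40512) = (-36398 + 406)*9890 = -35992*9890 = -355960880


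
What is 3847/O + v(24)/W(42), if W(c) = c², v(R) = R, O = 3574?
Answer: 572657/525378 ≈ 1.0900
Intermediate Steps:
3847/O + v(24)/W(42) = 3847/3574 + 24/(42²) = 3847*(1/3574) + 24/1764 = 3847/3574 + 24*(1/1764) = 3847/3574 + 2/147 = 572657/525378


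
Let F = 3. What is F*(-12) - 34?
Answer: -70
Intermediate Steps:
F*(-12) - 34 = 3*(-12) - 34 = -36 - 34 = -70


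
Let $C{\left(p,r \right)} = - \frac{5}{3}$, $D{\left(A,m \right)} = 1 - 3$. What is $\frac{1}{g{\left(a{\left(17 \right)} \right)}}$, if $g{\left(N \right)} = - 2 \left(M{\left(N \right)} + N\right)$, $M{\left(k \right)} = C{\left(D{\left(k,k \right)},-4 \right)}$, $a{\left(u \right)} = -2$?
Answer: $\frac{3}{22} \approx 0.13636$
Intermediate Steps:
$D{\left(A,m \right)} = -2$
$C{\left(p,r \right)} = - \frac{5}{3}$ ($C{\left(p,r \right)} = \left(-5\right) \frac{1}{3} = - \frac{5}{3}$)
$M{\left(k \right)} = - \frac{5}{3}$
$g{\left(N \right)} = \frac{10}{3} - 2 N$ ($g{\left(N \right)} = - 2 \left(- \frac{5}{3} + N\right) = \frac{10}{3} - 2 N$)
$\frac{1}{g{\left(a{\left(17 \right)} \right)}} = \frac{1}{\frac{10}{3} - -4} = \frac{1}{\frac{10}{3} + 4} = \frac{1}{\frac{22}{3}} = \frac{3}{22}$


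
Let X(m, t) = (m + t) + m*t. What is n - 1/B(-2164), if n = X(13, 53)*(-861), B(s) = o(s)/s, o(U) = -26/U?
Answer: -6109267/13 ≈ -4.6994e+5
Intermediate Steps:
X(m, t) = m + t + m*t
B(s) = -26/s² (B(s) = (-26/s)/s = -26/s²)
n = -650055 (n = (13 + 53 + 13*53)*(-861) = (13 + 53 + 689)*(-861) = 755*(-861) = -650055)
n - 1/B(-2164) = -650055 - 1/((-26/(-2164)²)) = -650055 - 1/((-26*1/4682896)) = -650055 - 1/(-13/2341448) = -650055 - 1*(-2341448/13) = -650055 + 2341448/13 = -6109267/13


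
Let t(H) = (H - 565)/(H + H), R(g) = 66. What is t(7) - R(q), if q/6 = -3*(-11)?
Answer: -741/7 ≈ -105.86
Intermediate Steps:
q = 198 (q = 6*(-3*(-11)) = 6*33 = 198)
t(H) = (-565 + H)/(2*H) (t(H) = (-565 + H)/((2*H)) = (-565 + H)*(1/(2*H)) = (-565 + H)/(2*H))
t(7) - R(q) = (1/2)*(-565 + 7)/7 - 1*66 = (1/2)*(1/7)*(-558) - 66 = -279/7 - 66 = -741/7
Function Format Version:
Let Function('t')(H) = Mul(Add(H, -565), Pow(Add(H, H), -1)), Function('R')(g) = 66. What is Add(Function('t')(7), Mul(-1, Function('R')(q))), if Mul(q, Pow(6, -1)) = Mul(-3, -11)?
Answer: Rational(-741, 7) ≈ -105.86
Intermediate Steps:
q = 198 (q = Mul(6, Mul(-3, -11)) = Mul(6, 33) = 198)
Function('t')(H) = Mul(Rational(1, 2), Pow(H, -1), Add(-565, H)) (Function('t')(H) = Mul(Add(-565, H), Pow(Mul(2, H), -1)) = Mul(Add(-565, H), Mul(Rational(1, 2), Pow(H, -1))) = Mul(Rational(1, 2), Pow(H, -1), Add(-565, H)))
Add(Function('t')(7), Mul(-1, Function('R')(q))) = Add(Mul(Rational(1, 2), Pow(7, -1), Add(-565, 7)), Mul(-1, 66)) = Add(Mul(Rational(1, 2), Rational(1, 7), -558), -66) = Add(Rational(-279, 7), -66) = Rational(-741, 7)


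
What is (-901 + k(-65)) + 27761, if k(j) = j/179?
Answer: 4807875/179 ≈ 26860.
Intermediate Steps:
k(j) = j/179 (k(j) = j*(1/179) = j/179)
(-901 + k(-65)) + 27761 = (-901 + (1/179)*(-65)) + 27761 = (-901 - 65/179) + 27761 = -161344/179 + 27761 = 4807875/179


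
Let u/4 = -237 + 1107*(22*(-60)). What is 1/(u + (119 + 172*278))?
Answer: -1/5797973 ≈ -1.7247e-7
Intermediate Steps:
u = -5845908 (u = 4*(-237 + 1107*(22*(-60))) = 4*(-237 + 1107*(-1320)) = 4*(-237 - 1461240) = 4*(-1461477) = -5845908)
1/(u + (119 + 172*278)) = 1/(-5845908 + (119 + 172*278)) = 1/(-5845908 + (119 + 47816)) = 1/(-5845908 + 47935) = 1/(-5797973) = -1/5797973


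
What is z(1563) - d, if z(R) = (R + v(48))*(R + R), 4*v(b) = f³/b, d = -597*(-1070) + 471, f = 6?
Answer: 17000775/4 ≈ 4.2502e+6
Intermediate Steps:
d = 639261 (d = 638790 + 471 = 639261)
v(b) = 54/b (v(b) = (6³/b)/4 = (216/b)/4 = 54/b)
z(R) = 2*R*(9/8 + R) (z(R) = (R + 54/48)*(R + R) = (R + 54*(1/48))*(2*R) = (R + 9/8)*(2*R) = (9/8 + R)*(2*R) = 2*R*(9/8 + R))
z(1563) - d = (¼)*1563*(9 + 8*1563) - 1*639261 = (¼)*1563*(9 + 12504) - 639261 = (¼)*1563*12513 - 639261 = 19557819/4 - 639261 = 17000775/4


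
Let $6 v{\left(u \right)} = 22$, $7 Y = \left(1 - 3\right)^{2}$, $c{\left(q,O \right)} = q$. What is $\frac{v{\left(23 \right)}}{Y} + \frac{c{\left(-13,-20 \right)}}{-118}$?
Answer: $\frac{4621}{708} \approx 6.5268$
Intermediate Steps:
$Y = \frac{4}{7}$ ($Y = \frac{\left(1 - 3\right)^{2}}{7} = \frac{\left(-2\right)^{2}}{7} = \frac{1}{7} \cdot 4 = \frac{4}{7} \approx 0.57143$)
$v{\left(u \right)} = \frac{11}{3}$ ($v{\left(u \right)} = \frac{1}{6} \cdot 22 = \frac{11}{3}$)
$\frac{v{\left(23 \right)}}{Y} + \frac{c{\left(-13,-20 \right)}}{-118} = \frac{11}{3 \cdot \frac{4}{7}} - \frac{13}{-118} = \frac{11}{3} \cdot \frac{7}{4} - - \frac{13}{118} = \frac{77}{12} + \frac{13}{118} = \frac{4621}{708}$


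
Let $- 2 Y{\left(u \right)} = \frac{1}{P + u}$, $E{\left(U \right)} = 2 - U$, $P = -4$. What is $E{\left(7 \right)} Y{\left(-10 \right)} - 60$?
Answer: $- \frac{1685}{28} \approx -60.179$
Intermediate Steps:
$Y{\left(u \right)} = - \frac{1}{2 \left(-4 + u\right)}$
$E{\left(7 \right)} Y{\left(-10 \right)} - 60 = \left(2 - 7\right) \left(- \frac{1}{-8 + 2 \left(-10\right)}\right) - 60 = \left(2 - 7\right) \left(- \frac{1}{-8 - 20}\right) - 60 = - 5 \left(- \frac{1}{-28}\right) - 60 = - 5 \left(\left(-1\right) \left(- \frac{1}{28}\right)\right) - 60 = \left(-5\right) \frac{1}{28} - 60 = - \frac{5}{28} - 60 = - \frac{1685}{28}$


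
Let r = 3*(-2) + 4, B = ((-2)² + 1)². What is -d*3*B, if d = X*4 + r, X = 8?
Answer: -2250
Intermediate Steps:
B = 25 (B = (4 + 1)² = 5² = 25)
r = -2 (r = -6 + 4 = -2)
d = 30 (d = 8*4 - 2 = 32 - 2 = 30)
-d*3*B = -30*3*25 = -30*75 = -1*2250 = -2250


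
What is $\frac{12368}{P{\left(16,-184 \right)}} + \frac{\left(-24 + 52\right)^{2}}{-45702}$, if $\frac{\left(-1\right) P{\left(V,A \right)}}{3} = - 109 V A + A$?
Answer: $- \frac{3054530}{101785971} \approx -0.030009$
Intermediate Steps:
$P{\left(V,A \right)} = - 3 A + 327 A V$ ($P{\left(V,A \right)} = - 3 \left(- 109 V A + A\right) = - 3 \left(- 109 A V + A\right) = - 3 \left(A - 109 A V\right) = - 3 A + 327 A V$)
$\frac{12368}{P{\left(16,-184 \right)}} + \frac{\left(-24 + 52\right)^{2}}{-45702} = \frac{12368}{3 \left(-184\right) \left(-1 + 109 \cdot 16\right)} + \frac{\left(-24 + 52\right)^{2}}{-45702} = \frac{12368}{3 \left(-184\right) \left(-1 + 1744\right)} + 28^{2} \left(- \frac{1}{45702}\right) = \frac{12368}{3 \left(-184\right) 1743} + 784 \left(- \frac{1}{45702}\right) = \frac{12368}{-962136} - \frac{392}{22851} = 12368 \left(- \frac{1}{962136}\right) - \frac{392}{22851} = - \frac{1546}{120267} - \frac{392}{22851} = - \frac{3054530}{101785971}$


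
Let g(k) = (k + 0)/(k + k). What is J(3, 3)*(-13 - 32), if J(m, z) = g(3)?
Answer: -45/2 ≈ -22.500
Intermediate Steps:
g(k) = ½ (g(k) = k/((2*k)) = k*(1/(2*k)) = ½)
J(m, z) = ½
J(3, 3)*(-13 - 32) = (-13 - 32)/2 = (½)*(-45) = -45/2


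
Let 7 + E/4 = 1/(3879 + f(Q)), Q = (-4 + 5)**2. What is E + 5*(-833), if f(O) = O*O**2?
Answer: -4067209/970 ≈ -4193.0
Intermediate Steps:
Q = 1 (Q = 1**2 = 1)
f(O) = O**3
E = -27159/970 (E = -28 + 4/(3879 + 1**3) = -28 + 4/(3879 + 1) = -28 + 4/3880 = -28 + 4*(1/3880) = -28 + 1/970 = -27159/970 ≈ -27.999)
E + 5*(-833) = -27159/970 + 5*(-833) = -27159/970 - 4165 = -4067209/970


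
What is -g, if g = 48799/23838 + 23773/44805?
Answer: -10548429/4092190 ≈ -2.5777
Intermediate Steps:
g = 10548429/4092190 (g = 48799*(1/23838) + 23773*(1/44805) = 48799/23838 + 23773/44805 = 10548429/4092190 ≈ 2.5777)
-g = -1*10548429/4092190 = -10548429/4092190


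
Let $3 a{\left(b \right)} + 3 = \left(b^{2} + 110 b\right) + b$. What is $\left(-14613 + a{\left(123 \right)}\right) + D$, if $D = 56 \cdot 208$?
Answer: $6628$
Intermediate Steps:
$a{\left(b \right)} = -1 + 37 b + \frac{b^{2}}{3}$ ($a{\left(b \right)} = -1 + \frac{\left(b^{2} + 110 b\right) + b}{3} = -1 + \frac{b^{2} + 111 b}{3} = -1 + \left(37 b + \frac{b^{2}}{3}\right) = -1 + 37 b + \frac{b^{2}}{3}$)
$D = 11648$
$\left(-14613 + a{\left(123 \right)}\right) + D = \left(-14613 + \left(-1 + 37 \cdot 123 + \frac{123^{2}}{3}\right)\right) + 11648 = \left(-14613 + \left(-1 + 4551 + \frac{1}{3} \cdot 15129\right)\right) + 11648 = \left(-14613 + \left(-1 + 4551 + 5043\right)\right) + 11648 = \left(-14613 + 9593\right) + 11648 = -5020 + 11648 = 6628$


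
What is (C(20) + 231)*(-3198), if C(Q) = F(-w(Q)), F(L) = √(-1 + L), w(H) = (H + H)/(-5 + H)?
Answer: -738738 - 1066*I*√33 ≈ -7.3874e+5 - 6123.7*I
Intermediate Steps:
w(H) = 2*H/(-5 + H) (w(H) = (2*H)/(-5 + H) = 2*H/(-5 + H))
C(Q) = √(-1 - 2*Q/(-5 + Q))
(C(20) + 231)*(-3198) = (√((5 - 3*20)/(-5 + 20)) + 231)*(-3198) = (√((5 - 60)/15) + 231)*(-3198) = (√((1/15)*(-55)) + 231)*(-3198) = (√(-11/3) + 231)*(-3198) = (I*√33/3 + 231)*(-3198) = (231 + I*√33/3)*(-3198) = -738738 - 1066*I*√33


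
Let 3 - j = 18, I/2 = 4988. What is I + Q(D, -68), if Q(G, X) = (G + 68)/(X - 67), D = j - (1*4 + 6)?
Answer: 1346717/135 ≈ 9975.7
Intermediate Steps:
I = 9976 (I = 2*4988 = 9976)
j = -15 (j = 3 - 1*18 = 3 - 18 = -15)
D = -25 (D = -15 - (1*4 + 6) = -15 - (4 + 6) = -15 - 1*10 = -15 - 10 = -25)
Q(G, X) = (68 + G)/(-67 + X)
I + Q(D, -68) = 9976 + (68 - 25)/(-67 - 68) = 9976 + 43/(-135) = 9976 - 1/135*43 = 9976 - 43/135 = 1346717/135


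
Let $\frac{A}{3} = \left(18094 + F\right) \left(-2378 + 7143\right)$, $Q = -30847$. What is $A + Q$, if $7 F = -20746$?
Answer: $\frac{1513796111}{7} \approx 2.1626 \cdot 10^{8}$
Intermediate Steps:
$F = - \frac{20746}{7}$ ($F = \frac{1}{7} \left(-20746\right) = - \frac{20746}{7} \approx -2963.7$)
$A = \frac{1514012040}{7}$ ($A = 3 \left(18094 - \frac{20746}{7}\right) \left(-2378 + 7143\right) = 3 \cdot \frac{105912}{7} \cdot 4765 = 3 \cdot \frac{504670680}{7} = \frac{1514012040}{7} \approx 2.1629 \cdot 10^{8}$)
$A + Q = \frac{1514012040}{7} - 30847 = \frac{1513796111}{7}$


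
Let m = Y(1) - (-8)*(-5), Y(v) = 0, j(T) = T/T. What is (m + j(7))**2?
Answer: 1521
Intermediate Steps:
j(T) = 1
m = -40 (m = 0 - (-8)*(-5) = 0 - 2*20 = 0 - 40 = -40)
(m + j(7))**2 = (-40 + 1)**2 = (-39)**2 = 1521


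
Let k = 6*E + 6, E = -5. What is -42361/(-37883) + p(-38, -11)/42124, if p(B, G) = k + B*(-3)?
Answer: 893912117/797891746 ≈ 1.1203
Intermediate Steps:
k = -24 (k = 6*(-5) + 6 = -30 + 6 = -24)
p(B, G) = -24 - 3*B (p(B, G) = -24 + B*(-3) = -24 - 3*B)
-42361/(-37883) + p(-38, -11)/42124 = -42361/(-37883) + (-24 - 3*(-38))/42124 = -42361*(-1/37883) + (-24 + 114)*(1/42124) = 42361/37883 + 90*(1/42124) = 42361/37883 + 45/21062 = 893912117/797891746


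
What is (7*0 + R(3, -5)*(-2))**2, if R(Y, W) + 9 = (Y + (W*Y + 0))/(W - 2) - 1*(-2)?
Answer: 5476/49 ≈ 111.76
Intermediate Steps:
R(Y, W) = -7 + (Y + W*Y)/(-2 + W) (R(Y, W) = -9 + ((Y + (W*Y + 0))/(W - 2) - 1*(-2)) = -9 + ((Y + W*Y)/(-2 + W) + 2) = -9 + (2 + (Y + W*Y)/(-2 + W)) = -7 + (Y + W*Y)/(-2 + W))
(7*0 + R(3, -5)*(-2))**2 = (7*0 + ((14 + 3 - 7*(-5) - 5*3)/(-2 - 5))*(-2))**2 = (0 + ((14 + 3 + 35 - 15)/(-7))*(-2))**2 = (0 - 1/7*37*(-2))**2 = (0 - 37/7*(-2))**2 = (0 + 74/7)**2 = (74/7)**2 = 5476/49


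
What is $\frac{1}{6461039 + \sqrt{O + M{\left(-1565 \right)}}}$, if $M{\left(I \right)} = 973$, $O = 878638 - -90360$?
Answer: $\frac{6461039}{41745023989550} - \frac{\sqrt{969971}}{41745023989550} \approx 1.5475 \cdot 10^{-7}$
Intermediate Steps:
$O = 968998$ ($O = 878638 + 90360 = 968998$)
$\frac{1}{6461039 + \sqrt{O + M{\left(-1565 \right)}}} = \frac{1}{6461039 + \sqrt{968998 + 973}} = \frac{1}{6461039 + \sqrt{969971}}$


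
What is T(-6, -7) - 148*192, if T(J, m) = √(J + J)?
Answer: -28416 + 2*I*√3 ≈ -28416.0 + 3.4641*I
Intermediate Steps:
T(J, m) = √2*√J (T(J, m) = √(2*J) = √2*√J)
T(-6, -7) - 148*192 = √2*√(-6) - 148*192 = √2*(I*√6) - 28416 = 2*I*√3 - 28416 = -28416 + 2*I*√3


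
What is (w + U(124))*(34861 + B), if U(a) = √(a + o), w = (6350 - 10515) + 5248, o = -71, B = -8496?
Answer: 28553295 + 26365*√53 ≈ 2.8745e+7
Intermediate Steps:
w = 1083 (w = -4165 + 5248 = 1083)
U(a) = √(-71 + a) (U(a) = √(a - 71) = √(-71 + a))
(w + U(124))*(34861 + B) = (1083 + √(-71 + 124))*(34861 - 8496) = (1083 + √53)*26365 = 28553295 + 26365*√53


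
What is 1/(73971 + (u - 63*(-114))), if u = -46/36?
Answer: 18/1460731 ≈ 1.2323e-5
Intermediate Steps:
u = -23/18 (u = -46*1/36 = -23/18 ≈ -1.2778)
1/(73971 + (u - 63*(-114))) = 1/(73971 + (-23/18 - 63*(-114))) = 1/(73971 + (-23/18 + 7182)) = 1/(73971 + 129253/18) = 1/(1460731/18) = 18/1460731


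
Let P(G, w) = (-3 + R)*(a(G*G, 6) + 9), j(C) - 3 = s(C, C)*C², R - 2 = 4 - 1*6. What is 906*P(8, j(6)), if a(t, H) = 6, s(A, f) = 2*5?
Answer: -40770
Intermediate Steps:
s(A, f) = 10
R = 0 (R = 2 + (4 - 1*6) = 2 + (4 - 6) = 2 - 2 = 0)
j(C) = 3 + 10*C²
P(G, w) = -45 (P(G, w) = (-3 + 0)*(6 + 9) = -3*15 = -45)
906*P(8, j(6)) = 906*(-45) = -40770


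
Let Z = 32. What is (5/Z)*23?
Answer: 115/32 ≈ 3.5938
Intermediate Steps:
(5/Z)*23 = (5/32)*23 = 115/32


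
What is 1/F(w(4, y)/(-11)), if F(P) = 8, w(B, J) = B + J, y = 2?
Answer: ⅛ ≈ 0.12500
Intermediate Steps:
1/F(w(4, y)/(-11)) = 1/8 = ⅛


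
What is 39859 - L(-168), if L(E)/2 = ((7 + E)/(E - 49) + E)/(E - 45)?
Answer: 263178607/6603 ≈ 39857.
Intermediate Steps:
L(E) = 2*(E + (7 + E)/(-49 + E))/(-45 + E) (L(E) = 2*(((7 + E)/(E - 49) + E)/(E - 45)) = 2*(((7 + E)/(-49 + E) + E)/(-45 + E)) = 2*((E + (7 + E)/(-49 + E))/(-45 + E)) = 2*(E + (7 + E)/(-49 + E))/(-45 + E))
39859 - L(-168) = 39859 - 2*(7 + (-168)² - 48*(-168))/(2205 + (-168)² - 94*(-168)) = 39859 - 2*(7 + 28224 + 8064)/(2205 + 28224 + 15792) = 39859 - 2*36295/46221 = 39859 - 1*10370/6603 = 39859 - 10370/6603 = 263178607/6603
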